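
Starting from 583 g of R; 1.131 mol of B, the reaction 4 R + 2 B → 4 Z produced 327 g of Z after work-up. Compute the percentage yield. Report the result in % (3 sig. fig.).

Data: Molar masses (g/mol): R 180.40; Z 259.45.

55.7 %

n(R) = 583.0 / 180.40 = 3.232 mol
n(B) = 1.131 mol
n/ν for R = 3.232/4 = 0.8080
n/ν for B = 1.131/2 = 0.5655
Smallest n/ν is B → limiting reagent.
theoretical n(Z) = (4/2) × 1.131 = 2.262 mol → 586.9 g
% yield = 327 / 586.9 × 100 = 55.72 %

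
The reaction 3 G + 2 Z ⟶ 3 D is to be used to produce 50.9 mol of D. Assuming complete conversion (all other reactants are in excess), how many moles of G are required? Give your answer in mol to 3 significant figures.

50.9 mol

n(D) = 50.90 mol
n(G) = (3/3) × 50.90 = 50.90 mol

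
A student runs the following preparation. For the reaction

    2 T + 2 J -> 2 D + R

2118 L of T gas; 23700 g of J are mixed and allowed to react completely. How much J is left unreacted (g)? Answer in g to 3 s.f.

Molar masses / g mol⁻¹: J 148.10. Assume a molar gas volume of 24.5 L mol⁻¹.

n(T) = 2118 / 24.5 = 86.45 mol
n(J) = 23700 / 148.10 = 160.0 mol
n/ν → T: 43.23, J: 80.00; T is limiting.
J consumed = (2/2) × 86.45 = 86.45 mol
J remaining = 160.0 − 86.45 = 73.55 mol
mass = 73.55 × 148.10 = 10890 g

10900 g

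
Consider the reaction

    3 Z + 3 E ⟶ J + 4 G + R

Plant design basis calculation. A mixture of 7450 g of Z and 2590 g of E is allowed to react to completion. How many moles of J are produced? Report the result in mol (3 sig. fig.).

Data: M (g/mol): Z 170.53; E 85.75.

10.1 mol

n(Z) = 7450 / 170.53 = 43.69 mol
n(E) = 2590 / 85.75 = 30.20 mol
n/ν for Z = 43.69/3 = 14.56
n/ν for E = 30.20/3 = 10.07
Smallest n/ν is E → limiting reagent.
n(J) = (1/3) × 30.20 = 10.07 mol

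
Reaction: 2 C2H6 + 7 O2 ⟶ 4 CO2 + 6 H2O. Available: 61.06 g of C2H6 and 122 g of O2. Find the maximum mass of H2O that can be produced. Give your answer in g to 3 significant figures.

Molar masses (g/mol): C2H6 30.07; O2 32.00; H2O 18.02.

58.9 g

n(C2H6) = 61.06 / 30.07 = 2.031 mol
n(O2) = 122.0 / 32.00 = 3.813 mol
n/ν for C2H6 = 2.031/2 = 1.016
n/ν for O2 = 3.813/7 = 0.5447
Smallest n/ν is O2 → limiting reagent.
n(H2O) = (6/7) × 3.813 = 3.268 mol
mass = 3.268 × 18.02 = 58.89 g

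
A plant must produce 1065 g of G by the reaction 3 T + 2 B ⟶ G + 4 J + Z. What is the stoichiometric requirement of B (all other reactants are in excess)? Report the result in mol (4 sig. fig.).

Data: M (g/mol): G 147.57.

n(G) = 1065 / 147.57 = 7.217 mol
n(B) = (2/1) × 7.217 = 14.43 mol

14.43 mol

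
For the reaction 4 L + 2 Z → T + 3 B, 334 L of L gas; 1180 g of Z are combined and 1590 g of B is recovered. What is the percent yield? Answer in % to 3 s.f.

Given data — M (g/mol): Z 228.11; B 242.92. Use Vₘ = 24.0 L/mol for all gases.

84.4 %

n(L) = 334.0 / 24.0 = 13.92 mol
n(Z) = 1180 / 228.11 = 5.173 mol
n/ν → L: 3.480, Z: 2.587; Z is limiting.
theoretical n(B) = (3/2) × 5.173 = 7.760 mol → 1885 g
% yield = 1590 / 1885 × 100 = 84.35 %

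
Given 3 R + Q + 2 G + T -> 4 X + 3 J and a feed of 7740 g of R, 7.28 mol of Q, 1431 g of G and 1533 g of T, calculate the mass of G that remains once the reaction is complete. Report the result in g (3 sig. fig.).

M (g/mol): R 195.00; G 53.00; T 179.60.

659 g

n(R) = 7740 / 195.00 = 39.69 mol
n(Q) = 7.280 mol
n(G) = 1431 / 53.00 = 27.00 mol
n(T) = 1533 / 179.60 = 8.536 mol
n/ν for R = 39.69/3 = 13.23
n/ν for Q = 7.280/1 = 7.280
n/ν for G = 27.00/2 = 13.50
n/ν for T = 8.536/1 = 8.536
Smallest n/ν is Q → limiting reagent.
G consumed = (2/1) × 7.280 = 14.56 mol
G remaining = 27.00 − 14.56 = 12.44 mol
mass = 12.44 × 53.00 = 659.3 g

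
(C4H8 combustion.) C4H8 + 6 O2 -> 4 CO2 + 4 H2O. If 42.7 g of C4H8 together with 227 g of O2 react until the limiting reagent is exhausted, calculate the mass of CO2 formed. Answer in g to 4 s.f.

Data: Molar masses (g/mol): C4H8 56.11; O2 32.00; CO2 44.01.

n(C4H8) = 42.70 / 56.11 = 0.7610 mol
n(O2) = 227.0 / 32.00 = 7.094 mol
n/ν for C4H8 = 0.7610/1 = 0.7610
n/ν for O2 = 7.094/6 = 1.182
Smallest n/ν is C4H8 → limiting reagent.
n(CO2) = (4/1) × 0.7610 = 3.044 mol
mass = 3.044 × 44.01 = 134.0 g

134.0 g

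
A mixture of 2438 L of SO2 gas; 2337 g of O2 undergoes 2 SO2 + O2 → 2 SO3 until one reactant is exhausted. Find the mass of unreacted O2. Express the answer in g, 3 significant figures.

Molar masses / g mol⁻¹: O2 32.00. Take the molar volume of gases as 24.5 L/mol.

745 g

n(SO2) = 2438 / 24.5 = 99.51 mol
n(O2) = 2337 / 32.00 = 73.03 mol
n/ν for SO2 = 99.51/2 = 49.76
n/ν for O2 = 73.03/1 = 73.03
Smallest n/ν is SO2 → limiting reagent.
O2 consumed = (1/2) × 99.51 = 49.76 mol
O2 remaining = 73.03 − 49.76 = 23.27 mol
mass = 23.27 × 32.00 = 744.6 g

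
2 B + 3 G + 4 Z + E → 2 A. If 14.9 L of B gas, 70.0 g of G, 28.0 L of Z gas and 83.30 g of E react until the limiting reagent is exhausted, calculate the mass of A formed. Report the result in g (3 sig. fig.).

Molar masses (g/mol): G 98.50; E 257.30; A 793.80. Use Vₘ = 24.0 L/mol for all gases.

n(B) = 14.90 / 24.0 = 0.6208 mol
n(G) = 70.00 / 98.50 = 0.7107 mol
n(Z) = 28.00 / 24.0 = 1.167 mol
n(E) = 83.30 / 257.30 = 0.3237 mol
n/ν for B = 0.6208/2 = 0.3104
n/ν for G = 0.7107/3 = 0.2369
n/ν for Z = 1.167/4 = 0.2918
n/ν for E = 0.3237/1 = 0.3237
Smallest n/ν is G → limiting reagent.
n(A) = (2/3) × 0.7107 = 0.4738 mol
mass = 0.4738 × 793.80 = 376.1 g

376 g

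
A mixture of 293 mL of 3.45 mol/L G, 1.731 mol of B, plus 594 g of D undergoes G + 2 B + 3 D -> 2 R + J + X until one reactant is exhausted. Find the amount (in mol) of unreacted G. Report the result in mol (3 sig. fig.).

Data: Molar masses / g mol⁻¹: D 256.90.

0.240 mol

n(G) = 3.45 × 293.0/1000 = 1.011 mol
n(B) = 1.731 mol
n(D) = 594.0 / 256.90 = 2.312 mol
n/ν for G = 1.011/1 = 1.011
n/ν for B = 1.731/2 = 0.8655
n/ν for D = 2.312/3 = 0.7707
Smallest n/ν is D → limiting reagent.
G consumed = (1/3) × 2.312 = 0.7707 mol
G remaining = 1.011 − 0.7707 = 0.2403 mol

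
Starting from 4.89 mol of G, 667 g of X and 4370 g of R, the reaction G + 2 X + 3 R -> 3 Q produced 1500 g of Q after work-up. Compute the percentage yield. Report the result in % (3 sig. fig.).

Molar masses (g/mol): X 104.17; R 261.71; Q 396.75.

39.4 %

n(G) = 4.890 mol
n(X) = 667.0 / 104.17 = 6.403 mol
n(R) = 4370 / 261.71 = 16.70 mol
n/ν for G = 4.890/1 = 4.890
n/ν for X = 6.403/2 = 3.202
n/ν for R = 16.70/3 = 5.567
Smallest n/ν is X → limiting reagent.
theoretical n(Q) = (3/2) × 6.403 = 9.605 mol → 3811 g
% yield = 1500 / 3811 × 100 = 39.36 %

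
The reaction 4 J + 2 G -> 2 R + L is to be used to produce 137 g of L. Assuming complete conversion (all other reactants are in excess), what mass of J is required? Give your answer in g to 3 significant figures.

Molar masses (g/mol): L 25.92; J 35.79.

n(L) = 137 / 25.92 = 5.285 mol
n(J) = (4/1) × 5.285 = 21.14 mol
mass = 21.14 × 35.79 = 756.6 g

757 g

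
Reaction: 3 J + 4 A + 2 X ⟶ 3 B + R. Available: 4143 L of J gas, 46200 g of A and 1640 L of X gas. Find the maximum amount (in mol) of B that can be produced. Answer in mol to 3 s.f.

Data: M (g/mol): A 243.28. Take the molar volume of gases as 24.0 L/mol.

103 mol

n(J) = 4143 / 24.0 = 172.6 mol
n(A) = 46200 / 243.28 = 189.9 mol
n(X) = 1640 / 24.0 = 68.33 mol
n/ν → J: 57.53, A: 47.48, X: 34.17; X is limiting.
n(B) = (3/2) × 68.33 = 102.5 mol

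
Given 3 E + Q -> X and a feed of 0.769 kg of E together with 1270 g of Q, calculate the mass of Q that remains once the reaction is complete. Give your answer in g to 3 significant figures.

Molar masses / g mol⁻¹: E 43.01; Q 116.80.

n(E) = 0.7690×1000 / 43.01 = 17.88 mol
n(Q) = 1270 / 116.80 = 10.87 mol
n/ν for E = 17.88/3 = 5.960
n/ν for Q = 10.87/1 = 10.87
Smallest n/ν is E → limiting reagent.
Q consumed = (1/3) × 17.88 = 5.960 mol
Q remaining = 10.87 − 5.960 = 4.910 mol
mass = 4.910 × 116.80 = 573.5 g

574 g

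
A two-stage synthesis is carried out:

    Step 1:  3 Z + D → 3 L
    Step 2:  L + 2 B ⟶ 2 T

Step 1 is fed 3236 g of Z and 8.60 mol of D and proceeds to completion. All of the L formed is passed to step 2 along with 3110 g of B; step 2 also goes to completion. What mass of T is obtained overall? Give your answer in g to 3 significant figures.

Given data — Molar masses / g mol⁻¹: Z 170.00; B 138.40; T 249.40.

Step 1:
n(Z) = 3236 / 170.00 = 19.04 mol
n(D) = 8.600 mol
n/ν for Z = 19.04/3 = 6.347
n/ν for D = 8.600/1 = 8.600
Smallest n/ν is Z → limiting reagent.
n(L) produced = (3/3) × 19.04 = 19.04 mol
Step 2:
n(L) available = 19.04 mol
n(B) = 3110 / 138.40 = 22.47 mol
n/ν for L = 19.04/1 = 19.04
n/ν for B = 22.47/2 = 11.24
Smallest n/ν is B → limiting reagent.
n(T) = (2/2) × 22.47 = 22.47 mol
mass = 22.47 × 249.40 = 5604 g

5600 g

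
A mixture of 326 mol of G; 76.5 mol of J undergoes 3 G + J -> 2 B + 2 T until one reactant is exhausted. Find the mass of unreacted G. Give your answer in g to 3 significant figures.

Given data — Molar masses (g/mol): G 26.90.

n(G) = 326.0 mol
n(J) = 76.50 mol
n/ν for G = 326.0/3 = 108.7
n/ν for J = 76.50/1 = 76.50
Smallest n/ν is J → limiting reagent.
G consumed = (3/1) × 76.50 = 229.5 mol
G remaining = 326.0 − 229.5 = 96.50 mol
mass = 96.50 × 26.90 = 2596 g

2600 g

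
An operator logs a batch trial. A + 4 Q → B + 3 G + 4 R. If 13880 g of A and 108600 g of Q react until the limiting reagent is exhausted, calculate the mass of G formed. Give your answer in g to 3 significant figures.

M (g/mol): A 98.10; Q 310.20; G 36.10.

n(A) = 13880 / 98.10 = 141.5 mol
n(Q) = 108600 / 310.20 = 350.1 mol
n/ν for A = 141.5/1 = 141.5
n/ν for Q = 350.1/4 = 87.53
Smallest n/ν is Q → limiting reagent.
n(G) = (3/4) × 350.1 = 262.6 mol
mass = 262.6 × 36.10 = 9480 g

9480 g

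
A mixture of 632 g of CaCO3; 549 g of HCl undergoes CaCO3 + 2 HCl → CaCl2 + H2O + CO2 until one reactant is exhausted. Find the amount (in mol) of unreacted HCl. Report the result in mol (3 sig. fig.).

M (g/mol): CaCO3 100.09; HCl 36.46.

2.43 mol

n(CaCO3) = 632.0 / 100.09 = 6.314 mol
n(HCl) = 549.0 / 36.46 = 15.06 mol
n/ν → CaCO3: 6.314, HCl: 7.530; CaCO3 is limiting.
HCl consumed = (2/1) × 6.314 = 12.63 mol
HCl remaining = 15.06 − 12.63 = 2.430 mol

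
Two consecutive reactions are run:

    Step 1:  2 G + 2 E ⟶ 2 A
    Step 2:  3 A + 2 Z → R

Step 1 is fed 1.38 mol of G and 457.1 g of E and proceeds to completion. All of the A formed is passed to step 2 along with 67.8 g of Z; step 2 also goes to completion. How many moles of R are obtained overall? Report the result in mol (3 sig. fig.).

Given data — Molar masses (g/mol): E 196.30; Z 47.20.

Step 1:
n(G) = 1.380 mol
n(E) = 457.1 / 196.30 = 2.329 mol
n/ν for G = 1.380/2 = 0.6900
n/ν for E = 2.329/2 = 1.165
Smallest n/ν is G → limiting reagent.
n(A) produced = (2/2) × 1.380 = 1.380 mol
Step 2:
n(A) available = 1.380 mol
n(Z) = 67.80 / 47.20 = 1.436 mol
n/ν for A = 1.380/3 = 0.4600
n/ν for Z = 1.436/2 = 0.7180
Smallest n/ν is A → limiting reagent.
n(R) = (1/3) × 1.380 = 0.4600 mol

0.460 mol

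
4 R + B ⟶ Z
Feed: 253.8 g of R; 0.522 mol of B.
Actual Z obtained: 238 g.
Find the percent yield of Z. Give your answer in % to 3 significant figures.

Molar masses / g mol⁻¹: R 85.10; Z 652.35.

69.9 %

n(R) = 253.8 / 85.10 = 2.982 mol
n(B) = 0.5220 mol
n/ν → R: 0.7455, B: 0.5220; B is limiting.
theoretical n(Z) = (1/1) × 0.5220 = 0.5220 mol → 340.5 g
% yield = 238 / 340.5 × 100 = 69.90 %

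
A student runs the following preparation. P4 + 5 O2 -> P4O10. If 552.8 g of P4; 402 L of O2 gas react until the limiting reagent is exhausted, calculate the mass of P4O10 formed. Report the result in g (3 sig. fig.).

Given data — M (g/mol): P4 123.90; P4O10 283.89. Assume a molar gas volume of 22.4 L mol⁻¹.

1020 g

n(P4) = 552.8 / 123.90 = 4.462 mol
n(O2) = 402.0 / 22.4 = 17.95 mol
n/ν for P4 = 4.462/1 = 4.462
n/ν for O2 = 17.95/5 = 3.590
Smallest n/ν is O2 → limiting reagent.
n(P4O10) = (1/5) × 17.95 = 3.590 mol
mass = 3.590 × 283.89 = 1019 g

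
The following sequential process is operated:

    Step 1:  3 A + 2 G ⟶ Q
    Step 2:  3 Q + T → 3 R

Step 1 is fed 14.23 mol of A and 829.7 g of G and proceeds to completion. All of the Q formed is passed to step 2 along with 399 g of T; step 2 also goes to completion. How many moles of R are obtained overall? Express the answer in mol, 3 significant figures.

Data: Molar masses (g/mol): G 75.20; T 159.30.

Step 1:
n(A) = 14.23 mol
n(G) = 829.7 / 75.20 = 11.03 mol
n/ν for A = 14.23/3 = 4.743
n/ν for G = 11.03/2 = 5.515
Smallest n/ν is A → limiting reagent.
n(Q) produced = (1/3) × 14.23 = 4.743 mol
Step 2:
n(Q) available = 4.743 mol
n(T) = 399.0 / 159.30 = 2.505 mol
n/ν for Q = 4.743/3 = 1.581
n/ν for T = 2.505/1 = 2.505
Smallest n/ν is Q → limiting reagent.
n(R) = (3/3) × 4.743 = 4.743 mol

4.74 mol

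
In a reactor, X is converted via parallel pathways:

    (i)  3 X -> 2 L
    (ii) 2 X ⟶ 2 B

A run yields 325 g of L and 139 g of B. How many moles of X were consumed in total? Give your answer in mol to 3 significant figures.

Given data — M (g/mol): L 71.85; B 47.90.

9.69 mol

n(L) = 325 / 71.85 = 4.523 mol
n(B) = 139 / 47.90 = 2.902 mol
n(X) via (i) = (3/2)×4.523 = 6.785 mol
n(X) via (ii) = (2/2)×2.902 = 2.902 mol
total n(X) = 6.785 + 2.902 = 9.687 mol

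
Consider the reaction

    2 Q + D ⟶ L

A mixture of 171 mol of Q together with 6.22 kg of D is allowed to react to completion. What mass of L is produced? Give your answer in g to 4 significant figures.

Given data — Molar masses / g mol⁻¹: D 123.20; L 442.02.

22320 g

n(Q) = 171.0 mol
n(D) = 6.220×1000 / 123.20 = 50.49 mol
n/ν for Q = 171.0/2 = 85.50
n/ν for D = 50.49/1 = 50.49
Smallest n/ν is D → limiting reagent.
n(L) = (1/1) × 50.49 = 50.49 mol
mass = 50.49 × 442.02 = 22320 g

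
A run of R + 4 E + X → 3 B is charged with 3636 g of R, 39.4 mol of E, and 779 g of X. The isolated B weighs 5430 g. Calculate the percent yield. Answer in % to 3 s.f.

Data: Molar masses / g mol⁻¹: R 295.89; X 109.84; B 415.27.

61.5 %

n(R) = 3636 / 295.89 = 12.29 mol
n(E) = 39.40 mol
n(X) = 779.0 / 109.84 = 7.092 mol
n/ν → R: 12.29, E: 9.850, X: 7.092; X is limiting.
theoretical n(B) = (3/1) × 7.092 = 21.28 mol → 8837 g
% yield = 5430 / 8837 × 100 = 61.45 %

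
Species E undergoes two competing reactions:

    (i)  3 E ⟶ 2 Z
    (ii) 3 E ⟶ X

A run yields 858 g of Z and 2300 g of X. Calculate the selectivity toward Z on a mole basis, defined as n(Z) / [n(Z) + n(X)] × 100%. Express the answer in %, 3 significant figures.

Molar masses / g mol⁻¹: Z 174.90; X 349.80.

42.7 %

n(Z) = 858 / 174.90 = 4.906 mol
n(X) = 2300 / 349.80 = 6.575 mol
selectivity = 4.906/(4.906+6.575) × 100 = 42.73 %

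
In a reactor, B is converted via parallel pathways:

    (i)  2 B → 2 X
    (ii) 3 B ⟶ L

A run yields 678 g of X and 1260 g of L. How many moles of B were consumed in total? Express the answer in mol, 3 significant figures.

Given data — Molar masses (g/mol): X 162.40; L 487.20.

n(X) = 678 / 162.40 = 4.175 mol
n(L) = 1260 / 487.20 = 2.586 mol
n(B) via (i) = (2/2)×4.175 = 4.175 mol
n(B) via (ii) = (3/1)×2.586 = 7.758 mol
total n(B) = 4.175 + 7.758 = 11.93 mol

11.9 mol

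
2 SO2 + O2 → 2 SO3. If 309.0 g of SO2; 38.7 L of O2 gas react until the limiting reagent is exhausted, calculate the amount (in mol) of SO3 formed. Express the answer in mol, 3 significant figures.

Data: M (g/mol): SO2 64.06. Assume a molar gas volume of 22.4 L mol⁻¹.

3.46 mol

n(SO2) = 309.0 / 64.06 = 4.824 mol
n(O2) = 38.70 / 22.4 = 1.728 mol
n/ν for SO2 = 4.824/2 = 2.412
n/ν for O2 = 1.728/1 = 1.728
Smallest n/ν is O2 → limiting reagent.
n(SO3) = (2/1) × 1.728 = 3.456 mol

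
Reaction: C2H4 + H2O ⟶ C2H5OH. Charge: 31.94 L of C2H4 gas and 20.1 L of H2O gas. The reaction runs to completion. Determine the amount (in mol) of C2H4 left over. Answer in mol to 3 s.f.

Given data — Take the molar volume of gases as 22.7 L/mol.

0.522 mol

n(C2H4) = 31.94 / 22.7 = 1.407 mol
n(H2O) = 20.10 / 22.7 = 0.8855 mol
n/ν → C2H4: 1.407, H2O: 0.8855; H2O is limiting.
C2H4 consumed = (1/1) × 0.8855 = 0.8855 mol
C2H4 remaining = 1.407 − 0.8855 = 0.5215 mol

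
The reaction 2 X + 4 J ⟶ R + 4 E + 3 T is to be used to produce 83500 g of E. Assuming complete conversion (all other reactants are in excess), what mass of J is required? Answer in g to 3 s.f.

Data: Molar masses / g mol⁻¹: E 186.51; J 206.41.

92400 g

n(E) = 83500 / 186.51 = 447.7 mol
n(J) = (4/4) × 447.7 = 447.7 mol
mass = 447.7 × 206.41 = 92410 g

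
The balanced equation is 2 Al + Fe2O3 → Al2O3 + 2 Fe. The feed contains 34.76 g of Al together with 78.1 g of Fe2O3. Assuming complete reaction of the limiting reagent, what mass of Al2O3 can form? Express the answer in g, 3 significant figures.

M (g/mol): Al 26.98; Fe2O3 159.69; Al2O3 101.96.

n(Al) = 34.76 / 26.98 = 1.288 mol
n(Fe2O3) = 78.10 / 159.69 = 0.4891 mol
n/ν for Al = 1.288/2 = 0.6440
n/ν for Fe2O3 = 0.4891/1 = 0.4891
Smallest n/ν is Fe2O3 → limiting reagent.
n(Al2O3) = (1/1) × 0.4891 = 0.4891 mol
mass = 0.4891 × 101.96 = 49.87 g

49.9 g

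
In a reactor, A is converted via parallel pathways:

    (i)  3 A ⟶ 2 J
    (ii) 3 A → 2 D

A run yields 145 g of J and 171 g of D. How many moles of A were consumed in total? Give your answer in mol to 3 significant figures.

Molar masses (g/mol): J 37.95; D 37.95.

12.5 mol

n(J) = 145 / 37.95 = 3.821 mol
n(D) = 171 / 37.95 = 4.506 mol
n(A) via (i) = (3/2)×3.821 = 5.732 mol
n(A) via (ii) = (3/2)×4.506 = 6.759 mol
total n(A) = 5.732 + 6.759 = 12.49 mol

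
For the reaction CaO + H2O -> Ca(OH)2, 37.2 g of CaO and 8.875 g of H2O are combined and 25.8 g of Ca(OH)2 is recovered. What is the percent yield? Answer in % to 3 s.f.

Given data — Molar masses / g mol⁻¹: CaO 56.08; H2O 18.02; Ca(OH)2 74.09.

n(CaO) = 37.20 / 56.08 = 0.6633 mol
n(H2O) = 8.875 / 18.02 = 0.4925 mol
n/ν for CaO = 0.6633/1 = 0.6633
n/ν for H2O = 0.4925/1 = 0.4925
Smallest n/ν is H2O → limiting reagent.
theoretical n(Ca(OH)2) = (1/1) × 0.4925 = 0.4925 mol → 36.49 g
% yield = 25.8 / 36.49 × 100 = 70.70 %

70.7 %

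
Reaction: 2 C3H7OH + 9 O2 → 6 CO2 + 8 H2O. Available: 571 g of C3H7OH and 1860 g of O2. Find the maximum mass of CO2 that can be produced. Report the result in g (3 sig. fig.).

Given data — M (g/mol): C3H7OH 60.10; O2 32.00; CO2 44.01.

1250 g

n(C3H7OH) = 571.0 / 60.10 = 9.501 mol
n(O2) = 1860 / 32.00 = 58.13 mol
n/ν for C3H7OH = 9.501/2 = 4.751
n/ν for O2 = 58.13/9 = 6.459
Smallest n/ν is C3H7OH → limiting reagent.
n(CO2) = (6/2) × 9.501 = 28.50 mol
mass = 28.50 × 44.01 = 1254 g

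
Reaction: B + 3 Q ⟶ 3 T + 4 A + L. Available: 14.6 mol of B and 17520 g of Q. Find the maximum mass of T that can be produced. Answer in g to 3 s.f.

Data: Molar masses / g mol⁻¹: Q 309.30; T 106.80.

n(B) = 14.60 mol
n(Q) = 17520 / 309.30 = 56.64 mol
n/ν for B = 14.60/1 = 14.60
n/ν for Q = 56.64/3 = 18.88
Smallest n/ν is B → limiting reagent.
n(T) = (3/1) × 14.60 = 43.80 mol
mass = 43.80 × 106.80 = 4678 g

4680 g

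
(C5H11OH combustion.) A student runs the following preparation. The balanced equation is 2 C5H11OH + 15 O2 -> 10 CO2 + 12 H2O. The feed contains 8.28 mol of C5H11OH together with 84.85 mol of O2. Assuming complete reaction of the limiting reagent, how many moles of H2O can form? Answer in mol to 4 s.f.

49.68 mol

n(C5H11OH) = 8.280 mol
n(O2) = 84.85 mol
n/ν for C5H11OH = 8.280/2 = 4.140
n/ν for O2 = 84.85/15 = 5.657
Smallest n/ν is C5H11OH → limiting reagent.
n(H2O) = (12/2) × 8.280 = 49.68 mol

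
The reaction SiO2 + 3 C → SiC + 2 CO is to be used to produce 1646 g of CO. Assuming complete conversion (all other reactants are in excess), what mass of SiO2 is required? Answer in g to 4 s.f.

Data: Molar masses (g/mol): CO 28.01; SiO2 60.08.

1765 g

n(CO) = 1646 / 28.01 = 58.76 mol
n(SiO2) = (1/2) × 58.76 = 29.38 mol
mass = 29.38 × 60.08 = 1765 g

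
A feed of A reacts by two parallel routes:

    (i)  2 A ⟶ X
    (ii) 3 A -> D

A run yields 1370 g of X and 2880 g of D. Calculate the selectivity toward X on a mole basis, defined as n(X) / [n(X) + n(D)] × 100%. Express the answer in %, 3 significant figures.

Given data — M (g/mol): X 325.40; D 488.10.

n(X) = 1370 / 325.40 = 4.210 mol
n(D) = 2880 / 488.10 = 5.900 mol
selectivity = 4.210/(4.210+5.900) × 100 = 41.64 %

41.6 %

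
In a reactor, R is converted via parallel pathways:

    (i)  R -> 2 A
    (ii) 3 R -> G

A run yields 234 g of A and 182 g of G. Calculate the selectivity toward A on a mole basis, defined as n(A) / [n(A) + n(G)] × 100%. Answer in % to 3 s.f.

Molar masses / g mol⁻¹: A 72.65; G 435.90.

n(A) = 234 / 72.65 = 3.221 mol
n(G) = 182 / 435.90 = 0.4175 mol
selectivity = 3.221/(3.221+0.4175) × 100 = 88.53 %

88.5 %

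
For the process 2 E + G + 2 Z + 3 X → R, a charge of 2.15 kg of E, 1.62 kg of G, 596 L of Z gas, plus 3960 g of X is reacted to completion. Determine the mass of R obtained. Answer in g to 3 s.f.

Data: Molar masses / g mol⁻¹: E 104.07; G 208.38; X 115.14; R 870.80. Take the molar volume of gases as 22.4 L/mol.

n(E) = 2.150×1000 / 104.07 = 20.66 mol
n(G) = 1.620×1000 / 208.38 = 7.774 mol
n(Z) = 596.0 / 22.4 = 26.61 mol
n(X) = 3960 / 115.14 = 34.39 mol
n/ν for E = 20.66/2 = 10.33
n/ν for G = 7.774/1 = 7.774
n/ν for Z = 26.61/2 = 13.31
n/ν for X = 34.39/3 = 11.46
Smallest n/ν is G → limiting reagent.
n(R) = (1/1) × 7.774 = 7.774 mol
mass = 7.774 × 870.80 = 6770 g

6770 g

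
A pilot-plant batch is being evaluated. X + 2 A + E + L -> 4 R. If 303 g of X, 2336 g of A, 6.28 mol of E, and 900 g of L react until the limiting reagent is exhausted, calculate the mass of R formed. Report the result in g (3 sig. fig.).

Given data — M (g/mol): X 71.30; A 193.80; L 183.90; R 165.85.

2820 g

n(X) = 303.0 / 71.30 = 4.250 mol
n(A) = 2336 / 193.80 = 12.05 mol
n(E) = 6.280 mol
n(L) = 900.0 / 183.90 = 4.894 mol
n/ν for X = 4.250/1 = 4.250
n/ν for A = 12.05/2 = 6.025
n/ν for E = 6.280/1 = 6.280
n/ν for L = 4.894/1 = 4.894
Smallest n/ν is X → limiting reagent.
n(R) = (4/1) × 4.250 = 17.00 mol
mass = 17.00 × 165.85 = 2819 g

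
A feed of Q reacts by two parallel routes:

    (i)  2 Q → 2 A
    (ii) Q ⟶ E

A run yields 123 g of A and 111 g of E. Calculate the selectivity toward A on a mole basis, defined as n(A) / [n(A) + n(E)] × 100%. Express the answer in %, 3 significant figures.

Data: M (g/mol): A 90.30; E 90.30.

52.6 %

n(A) = 123 / 90.30 = 1.362 mol
n(E) = 111 / 90.30 = 1.229 mol
selectivity = 1.362/(1.362+1.229) × 100 = 52.57 %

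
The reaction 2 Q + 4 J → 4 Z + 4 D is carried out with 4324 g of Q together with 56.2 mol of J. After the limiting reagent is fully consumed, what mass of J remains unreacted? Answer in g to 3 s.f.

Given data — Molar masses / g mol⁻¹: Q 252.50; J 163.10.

3580 g

n(Q) = 4324 / 252.50 = 17.12 mol
n(J) = 56.20 mol
n/ν for Q = 17.12/2 = 8.560
n/ν for J = 56.20/4 = 14.05
Smallest n/ν is Q → limiting reagent.
J consumed = (4/2) × 17.12 = 34.24 mol
J remaining = 56.20 − 34.24 = 21.96 mol
mass = 21.96 × 163.10 = 3582 g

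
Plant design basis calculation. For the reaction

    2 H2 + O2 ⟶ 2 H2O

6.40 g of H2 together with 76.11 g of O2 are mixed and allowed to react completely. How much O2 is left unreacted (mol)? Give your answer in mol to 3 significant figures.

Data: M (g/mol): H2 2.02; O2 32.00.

n(H2) = 6.400 / 2.02 = 3.168 mol
n(O2) = 76.11 / 32.00 = 2.378 mol
n/ν for H2 = 3.168/2 = 1.584
n/ν for O2 = 2.378/1 = 2.378
Smallest n/ν is H2 → limiting reagent.
O2 consumed = (1/2) × 3.168 = 1.584 mol
O2 remaining = 2.378 − 1.584 = 0.7940 mol

0.794 mol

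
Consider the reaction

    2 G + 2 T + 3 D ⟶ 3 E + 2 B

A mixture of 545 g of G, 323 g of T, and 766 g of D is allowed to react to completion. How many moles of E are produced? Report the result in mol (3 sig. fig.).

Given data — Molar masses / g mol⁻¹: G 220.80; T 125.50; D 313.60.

2.44 mol

n(G) = 545.0 / 220.80 = 2.468 mol
n(T) = 323.0 / 125.50 = 2.574 mol
n(D) = 766.0 / 313.60 = 2.443 mol
n/ν for G = 2.468/2 = 1.234
n/ν for T = 2.574/2 = 1.287
n/ν for D = 2.443/3 = 0.8143
Smallest n/ν is D → limiting reagent.
n(E) = (3/3) × 2.443 = 2.443 mol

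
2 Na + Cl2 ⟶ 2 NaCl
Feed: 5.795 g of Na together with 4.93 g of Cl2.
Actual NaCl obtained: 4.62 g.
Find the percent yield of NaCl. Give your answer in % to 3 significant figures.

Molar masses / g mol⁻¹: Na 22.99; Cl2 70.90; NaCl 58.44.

n(Na) = 5.795 / 22.99 = 0.2521 mol
n(Cl2) = 4.930 / 70.90 = 0.06953 mol
n/ν for Na = 0.2521/2 = 0.1261
n/ν for Cl2 = 0.06953/1 = 0.06953
Smallest n/ν is Cl2 → limiting reagent.
theoretical n(NaCl) = (2/1) × 0.06953 = 0.1391 mol → 8.129 g
% yield = 4.62 / 8.129 × 100 = 56.83 %

56.8 %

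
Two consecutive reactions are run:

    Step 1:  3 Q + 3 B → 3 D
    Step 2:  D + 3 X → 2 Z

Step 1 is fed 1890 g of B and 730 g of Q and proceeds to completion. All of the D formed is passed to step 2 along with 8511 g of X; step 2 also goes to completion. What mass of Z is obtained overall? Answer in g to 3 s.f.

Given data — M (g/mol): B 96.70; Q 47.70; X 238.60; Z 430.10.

10200 g

Step 1:
n(B) = 1890 / 96.70 = 19.54 mol
n(Q) = 730.0 / 47.70 = 15.30 mol
n/ν → B: 6.513, Q: 5.100; Q is limiting.
n(D) produced = (3/3) × 15.30 = 15.30 mol
Step 2:
n(D) available = 15.30 mol
n(X) = 8511 / 238.60 = 35.67 mol
n/ν → D: 15.30, X: 11.89; X is limiting.
n(Z) = (2/3) × 35.67 = 23.78 mol
mass = 23.78 × 430.10 = 10230 g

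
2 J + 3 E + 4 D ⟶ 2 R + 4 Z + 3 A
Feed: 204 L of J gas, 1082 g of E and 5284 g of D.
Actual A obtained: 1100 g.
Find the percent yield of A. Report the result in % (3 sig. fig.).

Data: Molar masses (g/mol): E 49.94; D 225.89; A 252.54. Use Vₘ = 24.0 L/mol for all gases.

n(J) = 204.0 / 24.0 = 8.500 mol
n(E) = 1082 / 49.94 = 21.67 mol
n(D) = 5284 / 225.89 = 23.39 mol
n/ν for J = 8.500/2 = 4.250
n/ν for E = 21.67/3 = 7.223
n/ν for D = 23.39/4 = 5.848
Smallest n/ν is J → limiting reagent.
theoretical n(A) = (3/2) × 8.500 = 12.75 mol → 3220 g
% yield = 1100 / 3220 × 100 = 34.16 %

34.2 %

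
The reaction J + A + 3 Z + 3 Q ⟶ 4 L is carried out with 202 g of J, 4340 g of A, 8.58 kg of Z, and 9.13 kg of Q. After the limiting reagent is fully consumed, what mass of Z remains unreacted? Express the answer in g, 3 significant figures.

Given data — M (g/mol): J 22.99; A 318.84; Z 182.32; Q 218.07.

n(J) = 202.0 / 22.99 = 8.786 mol
n(A) = 4340 / 318.84 = 13.61 mol
n(Z) = 8.580×1000 / 182.32 = 47.06 mol
n(Q) = 9.130×1000 / 218.07 = 41.87 mol
n/ν → J: 8.786, A: 13.61, Z: 15.69, Q: 13.96; J is limiting.
Z consumed = (3/1) × 8.786 = 26.36 mol
Z remaining = 47.06 − 26.36 = 20.70 mol
mass = 20.70 × 182.32 = 3774 g

3770 g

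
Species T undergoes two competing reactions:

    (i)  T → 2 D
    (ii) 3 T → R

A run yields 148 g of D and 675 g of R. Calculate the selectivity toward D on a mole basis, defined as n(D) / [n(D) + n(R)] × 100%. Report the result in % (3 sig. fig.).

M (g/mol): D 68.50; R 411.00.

n(D) = 148 / 68.50 = 2.161 mol
n(R) = 675 / 411.00 = 1.642 mol
selectivity = 2.161/(2.161+1.642) × 100 = 56.82 %

56.8 %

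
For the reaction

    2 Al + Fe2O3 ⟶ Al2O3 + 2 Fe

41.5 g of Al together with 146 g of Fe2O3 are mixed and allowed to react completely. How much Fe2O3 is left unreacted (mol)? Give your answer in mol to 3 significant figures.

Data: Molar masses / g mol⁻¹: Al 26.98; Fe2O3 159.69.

n(Al) = 41.50 / 26.98 = 1.538 mol
n(Fe2O3) = 146.0 / 159.69 = 0.9143 mol
n/ν for Al = 1.538/2 = 0.7690
n/ν for Fe2O3 = 0.9143/1 = 0.9143
Smallest n/ν is Al → limiting reagent.
Fe2O3 consumed = (1/2) × 1.538 = 0.7690 mol
Fe2O3 remaining = 0.9143 − 0.7690 = 0.1453 mol

0.145 mol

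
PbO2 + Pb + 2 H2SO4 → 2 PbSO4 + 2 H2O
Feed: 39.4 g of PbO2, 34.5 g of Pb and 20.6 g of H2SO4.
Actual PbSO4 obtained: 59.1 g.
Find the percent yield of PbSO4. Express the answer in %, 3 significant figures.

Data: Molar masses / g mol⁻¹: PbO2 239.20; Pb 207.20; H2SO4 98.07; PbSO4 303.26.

n(PbO2) = 39.40 / 239.20 = 0.1647 mol
n(Pb) = 34.50 / 207.20 = 0.1665 mol
n(H2SO4) = 20.60 / 98.07 = 0.2101 mol
n/ν → PbO2: 0.1647, Pb: 0.1665, H2SO4: 0.1051; H2SO4 is limiting.
theoretical n(PbSO4) = (2/2) × 0.2101 = 0.2101 mol → 63.71 g
% yield = 59.1 / 63.71 × 100 = 92.76 %

92.8 %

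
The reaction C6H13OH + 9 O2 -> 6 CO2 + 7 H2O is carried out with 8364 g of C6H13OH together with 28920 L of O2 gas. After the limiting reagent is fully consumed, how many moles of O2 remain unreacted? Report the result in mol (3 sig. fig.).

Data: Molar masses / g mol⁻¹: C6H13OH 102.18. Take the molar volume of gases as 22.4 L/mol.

554 mol

n(C6H13OH) = 8364 / 102.18 = 81.86 mol
n(O2) = 28920 / 22.4 = 1291 mol
n/ν for C6H13OH = 81.86/1 = 81.86
n/ν for O2 = 1291/9 = 143.4
Smallest n/ν is C6H13OH → limiting reagent.
O2 consumed = (9/1) × 81.86 = 736.7 mol
O2 remaining = 1291 − 736.7 = 554.3 mol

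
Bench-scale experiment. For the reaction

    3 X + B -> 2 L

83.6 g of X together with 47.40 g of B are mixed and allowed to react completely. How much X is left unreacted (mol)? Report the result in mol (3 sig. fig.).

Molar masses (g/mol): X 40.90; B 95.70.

0.558 mol

n(X) = 83.60 / 40.90 = 2.044 mol
n(B) = 47.40 / 95.70 = 0.4953 mol
n/ν for X = 2.044/3 = 0.6813
n/ν for B = 0.4953/1 = 0.4953
Smallest n/ν is B → limiting reagent.
X consumed = (3/1) × 0.4953 = 1.486 mol
X remaining = 2.044 − 1.486 = 0.5580 mol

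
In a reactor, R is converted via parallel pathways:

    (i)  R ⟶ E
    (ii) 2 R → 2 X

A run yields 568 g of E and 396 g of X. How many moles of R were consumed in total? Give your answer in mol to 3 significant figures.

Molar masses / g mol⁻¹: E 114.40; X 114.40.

8.43 mol

n(E) = 568 / 114.40 = 4.965 mol
n(X) = 396 / 114.40 = 3.462 mol
n(R) via (i) = (1/1)×4.965 = 4.965 mol
n(R) via (ii) = (2/2)×3.462 = 3.462 mol
total n(R) = 4.965 + 3.462 = 8.427 mol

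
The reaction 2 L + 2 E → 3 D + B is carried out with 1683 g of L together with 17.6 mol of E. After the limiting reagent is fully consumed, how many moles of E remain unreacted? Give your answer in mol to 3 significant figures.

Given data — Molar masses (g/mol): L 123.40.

n(L) = 1683 / 123.40 = 13.64 mol
n(E) = 17.60 mol
n/ν → L: 6.820, E: 8.800; L is limiting.
E consumed = (2/2) × 13.64 = 13.64 mol
E remaining = 17.60 − 13.64 = 3.960 mol

3.96 mol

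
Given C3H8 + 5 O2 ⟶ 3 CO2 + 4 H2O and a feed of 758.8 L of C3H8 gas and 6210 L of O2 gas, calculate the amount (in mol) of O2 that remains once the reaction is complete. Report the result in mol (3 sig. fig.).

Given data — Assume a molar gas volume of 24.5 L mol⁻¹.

n(C3H8) = 758.8 / 24.5 = 30.97 mol
n(O2) = 6210 / 24.5 = 253.5 mol
n/ν → C3H8: 30.97, O2: 50.70; C3H8 is limiting.
O2 consumed = (5/1) × 30.97 = 154.9 mol
O2 remaining = 253.5 − 154.9 = 98.60 mol

98.6 mol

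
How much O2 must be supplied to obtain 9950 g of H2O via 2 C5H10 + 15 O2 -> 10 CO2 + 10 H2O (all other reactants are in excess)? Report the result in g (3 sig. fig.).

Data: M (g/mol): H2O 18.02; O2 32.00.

n(H2O) = 9950 / 18.02 = 552.2 mol
n(O2) = (15/10) × 552.2 = 828.3 mol
mass = 828.3 × 32.00 = 26510 g

26500 g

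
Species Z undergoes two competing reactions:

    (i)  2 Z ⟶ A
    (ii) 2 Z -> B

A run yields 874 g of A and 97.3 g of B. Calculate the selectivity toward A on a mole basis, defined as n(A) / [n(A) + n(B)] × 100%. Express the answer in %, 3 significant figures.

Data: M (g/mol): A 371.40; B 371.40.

90.0 %

n(A) = 874 / 371.40 = 2.353 mol
n(B) = 97.3 / 371.40 = 0.2620 mol
selectivity = 2.353/(2.353+0.2620) × 100 = 89.98 %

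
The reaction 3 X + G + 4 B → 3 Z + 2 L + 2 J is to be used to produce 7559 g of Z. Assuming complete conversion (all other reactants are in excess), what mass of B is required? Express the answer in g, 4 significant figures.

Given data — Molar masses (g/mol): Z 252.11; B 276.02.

n(Z) = 7559 / 252.11 = 29.98 mol
n(B) = (4/3) × 29.98 = 39.97 mol
mass = 39.97 × 276.02 = 11030 g

11030 g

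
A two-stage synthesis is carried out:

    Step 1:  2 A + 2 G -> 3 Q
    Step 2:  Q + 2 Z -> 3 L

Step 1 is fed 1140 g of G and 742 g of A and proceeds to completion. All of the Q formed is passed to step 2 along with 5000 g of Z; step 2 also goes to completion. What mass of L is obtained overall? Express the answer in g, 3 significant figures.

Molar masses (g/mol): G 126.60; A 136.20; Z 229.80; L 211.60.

5190 g

Step 1:
n(G) = 1140 / 126.60 = 9.005 mol
n(A) = 742.0 / 136.20 = 5.448 mol
n/ν → G: 4.503, A: 2.724; A is limiting.
n(Q) produced = (3/2) × 5.448 = 8.172 mol
Step 2:
n(Q) available = 8.172 mol
n(Z) = 5000 / 229.80 = 21.76 mol
n/ν → Q: 8.172, Z: 10.88; Q is limiting.
n(L) = (3/1) × 8.172 = 24.52 mol
mass = 24.52 × 211.60 = 5188 g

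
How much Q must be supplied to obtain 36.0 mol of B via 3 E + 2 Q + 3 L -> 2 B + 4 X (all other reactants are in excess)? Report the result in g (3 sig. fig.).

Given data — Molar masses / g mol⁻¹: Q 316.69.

11400 g

n(B) = 36.00 mol
n(Q) = (2/2) × 36.00 = 36.00 mol
mass = 36.00 × 316.69 = 11400 g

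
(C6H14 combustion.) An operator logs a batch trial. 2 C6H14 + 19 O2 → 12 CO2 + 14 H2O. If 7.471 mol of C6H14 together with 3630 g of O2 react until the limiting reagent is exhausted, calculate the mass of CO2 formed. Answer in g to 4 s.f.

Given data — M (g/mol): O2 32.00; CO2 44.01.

1973 g

n(C6H14) = 7.471 mol
n(O2) = 3630 / 32.00 = 113.4 mol
n/ν → C6H14: 3.736, O2: 5.968; C6H14 is limiting.
n(CO2) = (12/2) × 7.471 = 44.83 mol
mass = 44.83 × 44.01 = 1973 g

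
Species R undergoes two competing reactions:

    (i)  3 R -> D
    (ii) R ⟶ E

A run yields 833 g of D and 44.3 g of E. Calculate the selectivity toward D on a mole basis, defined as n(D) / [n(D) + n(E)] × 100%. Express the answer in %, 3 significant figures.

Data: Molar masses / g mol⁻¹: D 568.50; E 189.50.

86.2 %

n(D) = 833 / 568.50 = 1.465 mol
n(E) = 44.3 / 189.50 = 0.2338 mol
selectivity = 1.465/(1.465+0.2338) × 100 = 86.24 %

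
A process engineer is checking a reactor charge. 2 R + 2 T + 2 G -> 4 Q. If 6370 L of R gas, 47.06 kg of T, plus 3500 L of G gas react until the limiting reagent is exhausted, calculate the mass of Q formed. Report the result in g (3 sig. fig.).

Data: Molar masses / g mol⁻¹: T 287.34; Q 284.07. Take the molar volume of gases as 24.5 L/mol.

n(R) = 6370 / 24.5 = 260.0 mol
n(T) = 47.06×1000 / 287.34 = 163.8 mol
n(G) = 3500 / 24.5 = 142.9 mol
n/ν → R: 130.0, T: 81.90, G: 71.45; G is limiting.
n(Q) = (4/2) × 142.9 = 285.8 mol
mass = 285.8 × 284.07 = 81190 g

81200 g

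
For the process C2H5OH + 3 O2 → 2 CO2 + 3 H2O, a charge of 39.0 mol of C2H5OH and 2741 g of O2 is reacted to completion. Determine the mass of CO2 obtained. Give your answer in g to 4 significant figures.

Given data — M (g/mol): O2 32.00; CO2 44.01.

2513 g

n(C2H5OH) = 39.00 mol
n(O2) = 2741 / 32.00 = 85.66 mol
n/ν → C2H5OH: 39.00, O2: 28.55; O2 is limiting.
n(CO2) = (2/3) × 85.66 = 57.11 mol
mass = 57.11 × 44.01 = 2513 g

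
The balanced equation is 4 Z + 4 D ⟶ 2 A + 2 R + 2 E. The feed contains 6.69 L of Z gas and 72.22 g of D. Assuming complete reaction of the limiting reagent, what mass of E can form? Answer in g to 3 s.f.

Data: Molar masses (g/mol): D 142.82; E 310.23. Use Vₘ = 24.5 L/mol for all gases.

n(Z) = 6.690 / 24.5 = 0.2731 mol
n(D) = 72.22 / 142.82 = 0.5057 mol
n/ν for Z = 0.2731/4 = 0.06828
n/ν for D = 0.5057/4 = 0.1264
Smallest n/ν is Z → limiting reagent.
n(E) = (2/4) × 0.2731 = 0.1366 mol
mass = 0.1366 × 310.23 = 42.38 g

42.4 g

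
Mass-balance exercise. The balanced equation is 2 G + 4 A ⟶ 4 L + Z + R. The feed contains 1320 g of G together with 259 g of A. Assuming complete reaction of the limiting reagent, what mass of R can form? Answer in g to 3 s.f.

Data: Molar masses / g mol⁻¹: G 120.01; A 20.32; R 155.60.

n(G) = 1320 / 120.01 = 11.00 mol
n(A) = 259.0 / 20.32 = 12.75 mol
n/ν for G = 11.00/2 = 5.500
n/ν for A = 12.75/4 = 3.188
Smallest n/ν is A → limiting reagent.
n(R) = (1/4) × 12.75 = 3.188 mol
mass = 3.188 × 155.60 = 496.1 g

496 g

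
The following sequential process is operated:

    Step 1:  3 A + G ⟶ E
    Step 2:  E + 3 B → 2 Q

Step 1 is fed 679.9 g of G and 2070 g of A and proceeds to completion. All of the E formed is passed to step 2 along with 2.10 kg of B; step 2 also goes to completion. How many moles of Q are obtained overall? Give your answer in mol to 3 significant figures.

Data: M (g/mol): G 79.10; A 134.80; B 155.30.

Step 1:
n(G) = 679.9 / 79.10 = 8.595 mol
n(A) = 2070 / 134.80 = 15.36 mol
n/ν for G = 8.595/1 = 8.595
n/ν for A = 15.36/3 = 5.120
Smallest n/ν is A → limiting reagent.
n(E) produced = (1/3) × 15.36 = 5.120 mol
Step 2:
n(E) available = 5.120 mol
n(B) = 2.100×1000 / 155.30 = 13.52 mol
n/ν for E = 5.120/1 = 5.120
n/ν for B = 13.52/3 = 4.507
Smallest n/ν is B → limiting reagent.
n(Q) = (2/3) × 13.52 = 9.013 mol

9.01 mol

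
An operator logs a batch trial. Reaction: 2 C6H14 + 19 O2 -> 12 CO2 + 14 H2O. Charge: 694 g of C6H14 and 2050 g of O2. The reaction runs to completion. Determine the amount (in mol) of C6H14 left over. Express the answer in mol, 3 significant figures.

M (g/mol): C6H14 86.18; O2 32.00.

n(C6H14) = 694.0 / 86.18 = 8.053 mol
n(O2) = 2050 / 32.00 = 64.06 mol
n/ν for C6H14 = 8.053/2 = 4.027
n/ν for O2 = 64.06/19 = 3.372
Smallest n/ν is O2 → limiting reagent.
C6H14 consumed = (2/19) × 64.06 = 6.743 mol
C6H14 remaining = 8.053 − 6.743 = 1.310 mol

1.31 mol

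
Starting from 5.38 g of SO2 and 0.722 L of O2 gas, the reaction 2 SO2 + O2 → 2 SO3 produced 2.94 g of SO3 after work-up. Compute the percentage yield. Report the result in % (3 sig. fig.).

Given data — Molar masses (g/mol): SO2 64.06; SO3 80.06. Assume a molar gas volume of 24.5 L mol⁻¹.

62.3 %

n(SO2) = 5.380 / 64.06 = 0.08398 mol
n(O2) = 0.7220 / 24.5 = 0.02947 mol
n/ν for SO2 = 0.08398/2 = 0.04199
n/ν for O2 = 0.02947/1 = 0.02947
Smallest n/ν is O2 → limiting reagent.
theoretical n(SO3) = (2/1) × 0.02947 = 0.05894 mol → 4.719 g
% yield = 2.94 / 4.719 × 100 = 62.30 %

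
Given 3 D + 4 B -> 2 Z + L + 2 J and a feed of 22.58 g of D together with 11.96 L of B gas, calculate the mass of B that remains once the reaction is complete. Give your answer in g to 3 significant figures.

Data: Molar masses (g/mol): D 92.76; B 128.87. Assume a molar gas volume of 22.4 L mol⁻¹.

27.0 g

n(D) = 22.58 / 92.76 = 0.2434 mol
n(B) = 11.96 / 22.4 = 0.5339 mol
n/ν → D: 0.08113, B: 0.1335; D is limiting.
B consumed = (4/3) × 0.2434 = 0.3245 mol
B remaining = 0.5339 − 0.3245 = 0.2094 mol
mass = 0.2094 × 128.87 = 26.99 g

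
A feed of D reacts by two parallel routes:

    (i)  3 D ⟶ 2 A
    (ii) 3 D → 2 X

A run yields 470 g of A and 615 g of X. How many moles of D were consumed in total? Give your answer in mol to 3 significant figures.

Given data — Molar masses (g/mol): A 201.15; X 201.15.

n(A) = 470 / 201.15 = 2.337 mol
n(X) = 615 / 201.15 = 3.057 mol
n(D) via (i) = (3/2)×2.337 = 3.506 mol
n(D) via (ii) = (3/2)×3.057 = 4.586 mol
total n(D) = 3.506 + 4.586 = 8.092 mol

8.09 mol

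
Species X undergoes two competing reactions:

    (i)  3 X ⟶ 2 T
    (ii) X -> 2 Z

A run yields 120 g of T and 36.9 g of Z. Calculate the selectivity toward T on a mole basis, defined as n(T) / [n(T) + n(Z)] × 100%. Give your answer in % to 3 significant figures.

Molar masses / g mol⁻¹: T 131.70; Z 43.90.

n(T) = 120 / 131.70 = 0.9112 mol
n(Z) = 36.9 / 43.90 = 0.8405 mol
selectivity = 0.9112/(0.9112+0.8405) × 100 = 52.02 %

52.0 %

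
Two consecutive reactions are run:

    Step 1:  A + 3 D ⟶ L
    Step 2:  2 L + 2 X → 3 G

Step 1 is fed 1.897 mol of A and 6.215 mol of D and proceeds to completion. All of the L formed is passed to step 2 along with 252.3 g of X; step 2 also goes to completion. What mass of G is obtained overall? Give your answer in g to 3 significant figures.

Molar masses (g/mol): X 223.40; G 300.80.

Step 1:
n(A) = 1.897 mol
n(D) = 6.215 mol
n/ν for A = 1.897/1 = 1.897
n/ν for D = 6.215/3 = 2.072
Smallest n/ν is A → limiting reagent.
n(L) produced = (1/1) × 1.897 = 1.897 mol
Step 2:
n(L) available = 1.897 mol
n(X) = 252.3 / 223.40 = 1.129 mol
n/ν for L = 1.897/2 = 0.9485
n/ν for X = 1.129/2 = 0.5645
Smallest n/ν is X → limiting reagent.
n(G) = (3/2) × 1.129 = 1.694 mol
mass = 1.694 × 300.80 = 509.6 g

510 g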